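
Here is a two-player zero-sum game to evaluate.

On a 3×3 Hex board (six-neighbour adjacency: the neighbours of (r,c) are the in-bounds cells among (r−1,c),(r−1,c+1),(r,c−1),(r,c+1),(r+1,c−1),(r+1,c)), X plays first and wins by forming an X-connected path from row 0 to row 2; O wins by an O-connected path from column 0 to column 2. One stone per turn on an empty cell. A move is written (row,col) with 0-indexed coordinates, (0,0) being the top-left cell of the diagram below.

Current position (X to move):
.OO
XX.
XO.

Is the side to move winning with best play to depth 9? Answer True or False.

[.OO/XX./XO.] X move#1: (0,0):+1/XOO/XX./XO.*, (1,2):-1/.OO/XXX/XO., (2,2):-1/.OO/XX./XOX
[XOO/XX./XO.] end (terminal -1, O#2); searched .OO/XX./XO. to 9

X winning at [.OO/XX./XO.]: True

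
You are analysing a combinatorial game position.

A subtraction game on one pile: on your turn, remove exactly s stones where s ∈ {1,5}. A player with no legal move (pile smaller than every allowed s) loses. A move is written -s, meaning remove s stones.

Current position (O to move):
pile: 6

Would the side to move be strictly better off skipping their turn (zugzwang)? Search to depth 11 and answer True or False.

ply 1, O at 6 | -1=-1→5*; -5=-1→1
ply 2, X at 5 | -1=+1→4*; -5=+1→0
ply 3, O at 4 | -1=-1→3*
ply 4, X at 3 | -1=+1→2*
ply 5, O at 2 | -1=-1→1*
ply 6, X at 1 | -1=+1→0*
ply 7: 0 is terminal -1 (O); from 6 depth 11
if O skipped the turn, X would face:
~ ply 1, X at 6 | -1=-1→5*; -5=-1→1
~ ply 2, O at 5 | -1=+1→4*; -5=+1→0
~ ply 3, X at 4 | -1=-1→3*
~ ply 4, O at 3 | -1=+1→2*
~ ply 5, X at 2 | -1=-1→1*
~ ply 6, O at 1 | -1=+1→0*
~ ply 7: 0 is terminal -1 (X); from 6 depth 11
compare (O): move=-1 vs pass=+1

zugzwang(6, O) = True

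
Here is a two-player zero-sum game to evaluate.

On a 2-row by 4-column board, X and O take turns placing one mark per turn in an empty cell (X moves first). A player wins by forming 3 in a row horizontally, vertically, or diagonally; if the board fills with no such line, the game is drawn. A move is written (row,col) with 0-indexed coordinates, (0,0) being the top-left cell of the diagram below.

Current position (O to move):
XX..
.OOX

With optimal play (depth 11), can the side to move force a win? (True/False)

O winning at [XX../.OOX]: True

ply 1, O at XX../.OOX | (0,2)=+0→XXO./.OOX; (0,3)=-1→XX.O/.OOX; (1,0)=+1→XX../OOOX*
ply 2: XX../OOOX is terminal -1 (X); from XX../.OOX depth 11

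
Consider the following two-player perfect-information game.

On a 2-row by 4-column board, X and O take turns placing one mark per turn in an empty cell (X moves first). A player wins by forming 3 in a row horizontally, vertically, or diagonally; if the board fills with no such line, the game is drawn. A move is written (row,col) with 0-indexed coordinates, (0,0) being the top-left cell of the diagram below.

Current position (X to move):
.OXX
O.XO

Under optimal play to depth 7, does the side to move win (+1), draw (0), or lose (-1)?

value(.OXX/O.XO, X) = 0

p1 X@[.OXX/O.XO]: (0,0)[XOXX/O.XO]+0* (1,1)[.OXX/OXXO]+0
p2 O@[XOXX/O.XO]: (1,1)[XOXX/OOXO]+0*
p3 X@[XOXX/OOXO] terminal +0; root [.OXX/O.XO] d7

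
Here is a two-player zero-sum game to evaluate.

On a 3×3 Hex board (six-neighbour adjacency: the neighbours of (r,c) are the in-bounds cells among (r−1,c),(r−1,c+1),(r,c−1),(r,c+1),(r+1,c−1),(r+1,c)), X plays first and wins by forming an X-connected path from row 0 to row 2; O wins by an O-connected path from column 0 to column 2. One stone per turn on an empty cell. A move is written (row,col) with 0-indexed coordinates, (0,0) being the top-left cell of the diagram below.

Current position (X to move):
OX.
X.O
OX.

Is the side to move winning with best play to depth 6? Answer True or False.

X winning at [OX./X.O/OX.]: True

ply 1, X at OX./X.O/OX. | (0,2)=-1→OXX/X.O/OX.; (1,1)=+1→OX./XXO/OX.*; (2,2)=-1→OX./X.O/OXX
ply 2: OX./XXO/OX. is terminal -1 (O); from OX./X.O/OX. depth 6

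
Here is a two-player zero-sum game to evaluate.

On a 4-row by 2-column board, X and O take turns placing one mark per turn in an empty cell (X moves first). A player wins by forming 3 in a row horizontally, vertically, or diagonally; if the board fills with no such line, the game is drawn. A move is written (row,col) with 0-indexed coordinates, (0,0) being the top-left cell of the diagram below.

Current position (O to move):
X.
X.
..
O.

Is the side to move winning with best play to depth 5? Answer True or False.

[X./X./../O.] O move#1: (0,1):-1/XO/X./../O., (1,1):-1/X./XO/../O., (2,0):+0/X./X./O./O.*, (2,1):-1/X./X./.O/O., (3,1):-1/X./X./../OO
[X./X./O./O.] X move#2: (0,1):+0/XX/X./O./O.*, (1,1):+0/X./XX/O./O., (2,1):+0/X./X./OX/O., (3,1):+0/X./X./O./OX
[XX/X./O./O.] O move#3: (1,1):+0/XX/XO/O./O.*, (2,1):+0/XX/X./OO/O., (3,1):+0/XX/X./O./OO
[XX/XO/O./O.] X move#4: (2,1):+0/XX/XO/OX/O.*, (3,1):+0/XX/XO/O./OX
[XX/XO/OX/O.] O move#5: (3,1):+0/XX/XO/OX/OO*
[XX/XO/OX/OO] end (terminal +0, X#6); searched X./X./../O. to 5

O winning at [X./X./../O.]: False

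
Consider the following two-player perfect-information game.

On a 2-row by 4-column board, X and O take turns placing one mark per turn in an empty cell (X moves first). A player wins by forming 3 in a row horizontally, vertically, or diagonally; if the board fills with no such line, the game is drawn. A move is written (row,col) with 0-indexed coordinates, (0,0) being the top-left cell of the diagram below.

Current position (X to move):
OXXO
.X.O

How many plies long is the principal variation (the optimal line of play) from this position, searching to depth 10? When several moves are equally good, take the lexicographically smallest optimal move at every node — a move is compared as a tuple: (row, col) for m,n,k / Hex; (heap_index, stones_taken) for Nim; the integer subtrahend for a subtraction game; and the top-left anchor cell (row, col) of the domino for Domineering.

PV length from [OXXO/.X.O]: 2 plies

ply 1, X at OXXO/.X.O | (1,0)=+0→OXXO/XX.O*; (1,2)=+0→OXXO/.XXO
ply 2, O at OXXO/XX.O | (1,2)=+0→OXXO/XXOO*
ply 3: OXXO/XXOO is terminal +0 (X); from OXXO/.X.O depth 10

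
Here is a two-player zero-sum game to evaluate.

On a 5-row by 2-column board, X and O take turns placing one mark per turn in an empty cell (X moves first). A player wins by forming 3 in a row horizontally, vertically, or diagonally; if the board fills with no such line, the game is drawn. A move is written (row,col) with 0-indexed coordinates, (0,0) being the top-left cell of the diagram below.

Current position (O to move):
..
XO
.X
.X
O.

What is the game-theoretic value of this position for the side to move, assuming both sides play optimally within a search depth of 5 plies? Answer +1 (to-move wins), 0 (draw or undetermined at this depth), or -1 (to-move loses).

value(../XO/.X/.X/O., O) = -1

p1 O@[../XO/.X/.X/O.]: (0,0)[O./XO/.X/.X/O.]-1* (0,1)[.O/XO/.X/.X/O.]-1 (2,0)[../XO/OX/.X/O.]-1 (3,0)[../XO/.X/OX/O.]-1 (4,1)[../XO/.X/.X/OO]-1
p2 X@[O./XO/.X/.X/O.]: (0,1)[OX/XO/.X/.X/O.]+0 (2,0)[O./XO/XX/.X/O.]+1* (3,0)[O./XO/.X/XX/O.]+1 (4,1)[O./XO/.X/.X/OX]+1
p3 O@[O./XO/XX/.X/O.]: (0,1)[OO/XO/XX/.X/O.]-1* (3,0)[O./XO/XX/OX/O.]-1 (4,1)[O./XO/XX/.X/OO]-1
p4 X@[OO/XO/XX/.X/O.]: (3,0)[OO/XO/XX/XX/O.]+1* (4,1)[OO/XO/XX/.X/OX]+1
p5 O@[OO/XO/XX/XX/O.] terminal -1; root [../XO/.X/.X/O.] d5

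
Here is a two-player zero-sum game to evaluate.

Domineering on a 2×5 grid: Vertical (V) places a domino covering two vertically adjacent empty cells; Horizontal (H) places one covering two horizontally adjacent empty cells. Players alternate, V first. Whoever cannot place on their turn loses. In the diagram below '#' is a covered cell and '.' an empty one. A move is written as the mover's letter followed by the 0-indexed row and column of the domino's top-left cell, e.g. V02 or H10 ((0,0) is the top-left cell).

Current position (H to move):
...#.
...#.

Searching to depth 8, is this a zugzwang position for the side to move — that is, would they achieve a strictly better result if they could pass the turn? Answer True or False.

zugzwang(...#./...#., H) = False

ply 1, H at ...#./...#. | H00=-1→##.#./...#.*; H01=-1→.###./...#.; H10=-1→...#./##.#.; H11=-1→...#./.###.
ply 2, V at ##.#./...#. | V02=+1→####./..##.*; V04=-1→##.##/...##
ply 3, H at ####./..##. | H10=-1→####./####.*
ply 4, V at ####./####. | V04=+1→#####/#####*
ply 5: #####/##### is terminal -1 (H); from ...#./...#. depth 8
if H skipped the turn, V would face:
~ ply 1, V at ...#./...#. | V00=-1→#..#./#..#.; V01=+1→.#.#./.#.#.*; V02=-1→..##./..##.; V04=-1→...##/...##
~ ply 2: .#.#./.#.#. is terminal -1 (H); from ...#./...#. depth 8
compare (H): move=-1 vs pass=-1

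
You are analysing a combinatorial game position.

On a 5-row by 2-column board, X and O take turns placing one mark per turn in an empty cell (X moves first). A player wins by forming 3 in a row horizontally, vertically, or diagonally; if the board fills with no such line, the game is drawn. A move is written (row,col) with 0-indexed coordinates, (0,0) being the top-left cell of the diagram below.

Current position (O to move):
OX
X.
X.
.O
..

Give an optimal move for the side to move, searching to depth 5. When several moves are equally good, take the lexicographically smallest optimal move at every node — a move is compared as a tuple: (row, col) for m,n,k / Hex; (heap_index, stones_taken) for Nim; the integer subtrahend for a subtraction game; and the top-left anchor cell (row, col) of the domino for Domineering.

O's best at [OX/X./X./.O/..]: (3,0)

[OX/X./X./.O/..] O move#1: (1,1):-1/OX/XO/X./.O/.., (2,1):-1/OX/X./XO/.O/.., (3,0):+0/OX/X./X./OO/..*, (4,0):-1/OX/X./X./.O/O., (4,1):-1/OX/X./X./.O/.O
[OX/X./X./OO/..] X move#2: (1,1):+0/OX/XX/X./OO/..*, (2,1):+0/OX/X./XX/OO/.., (4,0):-1/OX/X./X./OO/X., (4,1):+0/OX/X./X./OO/.X
[OX/XX/X./OO/..] O move#3: (2,1):+0/OX/XX/XO/OO/..*, (4,0):-1/OX/XX/X./OO/O., (4,1):-1/OX/XX/X./OO/.O
[OX/XX/XO/OO/..] X move#4: (4,0):-1/OX/XX/XO/OO/X., (4,1):+0/OX/XX/XO/OO/.X*
[OX/XX/XO/OO/.X] O move#5: (4,0):+0/OX/XX/XO/OO/OX*
[OX/XX/XO/OO/OX] end (terminal +0, X#6); searched OX/X./X./.O/.. to 5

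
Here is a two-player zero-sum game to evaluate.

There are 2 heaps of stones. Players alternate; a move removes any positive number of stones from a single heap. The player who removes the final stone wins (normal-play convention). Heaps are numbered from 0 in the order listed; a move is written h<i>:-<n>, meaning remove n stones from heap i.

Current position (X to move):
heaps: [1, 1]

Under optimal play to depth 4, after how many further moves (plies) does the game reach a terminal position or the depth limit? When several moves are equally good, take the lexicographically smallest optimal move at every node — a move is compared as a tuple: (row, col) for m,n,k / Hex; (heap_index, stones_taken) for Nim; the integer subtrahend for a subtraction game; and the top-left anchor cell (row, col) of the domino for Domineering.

p1 X@[(1,1)]: h0:-1[(0,1)]-1* h1:-1[(1,0)]-1
p2 O@[(0,1)]: h1:-1[(0,0)]+1*
p3 X@[(0,0)] terminal -1; root [(1,1)] d4

PV length from [(1,1)]: 2 plies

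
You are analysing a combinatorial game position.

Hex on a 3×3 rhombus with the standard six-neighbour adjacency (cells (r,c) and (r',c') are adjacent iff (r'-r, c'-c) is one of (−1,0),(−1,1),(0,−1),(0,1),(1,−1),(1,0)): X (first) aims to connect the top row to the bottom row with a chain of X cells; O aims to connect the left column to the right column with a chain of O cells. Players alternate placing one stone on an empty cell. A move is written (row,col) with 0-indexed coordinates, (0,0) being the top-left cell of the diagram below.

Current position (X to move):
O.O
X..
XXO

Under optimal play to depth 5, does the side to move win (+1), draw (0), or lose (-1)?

p1 X@[O.O/X../XXO]: (0,1)[OXO/X../XXO]+1* (1,1)[O.O/XX./XXO]-1 (1,2)[O.O/X.X/XXO]-1
p2 O@[OXO/X../XXO] terminal -1; root [O.O/X../XXO] d5

value(O.O/X../XXO, X) = +1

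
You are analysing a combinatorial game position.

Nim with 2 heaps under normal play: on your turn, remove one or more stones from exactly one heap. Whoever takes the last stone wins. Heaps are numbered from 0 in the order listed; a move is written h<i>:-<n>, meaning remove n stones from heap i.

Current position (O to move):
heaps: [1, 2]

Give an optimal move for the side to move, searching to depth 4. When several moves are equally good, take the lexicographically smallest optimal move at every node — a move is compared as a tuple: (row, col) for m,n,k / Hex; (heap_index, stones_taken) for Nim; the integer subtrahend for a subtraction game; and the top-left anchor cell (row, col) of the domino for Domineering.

O's best at [(1,2)]: h1:-1

ply 1, O at (1,2) | h0:-1=-1→(0,2); h1:-1=+1→(1,1)*; h1:-2=-1→(1,0)
ply 2, X at (1,1) | h0:-1=-1→(0,1)*; h1:-1=-1→(1,0)
ply 3, O at (0,1) | h1:-1=+1→(0,0)*
ply 4: (0,0) is terminal -1 (X); from (1,2) depth 4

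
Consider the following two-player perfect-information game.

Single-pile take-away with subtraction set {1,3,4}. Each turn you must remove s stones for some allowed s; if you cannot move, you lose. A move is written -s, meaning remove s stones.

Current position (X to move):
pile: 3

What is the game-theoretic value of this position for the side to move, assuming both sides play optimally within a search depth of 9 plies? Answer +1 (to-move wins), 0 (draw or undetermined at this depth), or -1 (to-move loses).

value(3, X) = +1

[3] X move#1: -1:+1/2*, -3:+1/0
[2] O move#2: -1:-1/1*
[1] X move#3: -1:+1/0*
[0] end (terminal -1, O#4); searched 3 to 9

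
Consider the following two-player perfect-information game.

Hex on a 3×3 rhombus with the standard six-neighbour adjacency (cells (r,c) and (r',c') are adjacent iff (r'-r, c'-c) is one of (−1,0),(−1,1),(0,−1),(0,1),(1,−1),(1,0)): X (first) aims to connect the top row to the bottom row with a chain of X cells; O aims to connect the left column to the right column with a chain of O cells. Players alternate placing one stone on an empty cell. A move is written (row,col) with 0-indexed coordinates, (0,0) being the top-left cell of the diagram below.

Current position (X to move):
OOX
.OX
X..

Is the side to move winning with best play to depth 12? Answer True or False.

X winning at [OOX/.OX/X..]: True

[OOX/.OX/X..] X move#1: (1,0):+1/OOX/XOX/X..*, (2,1):+1/OOX/.OX/XX., (2,2):+1/OOX/.OX/X.X
[OOX/XOX/X..] O move#2: (2,1):-1/OOX/XOX/XO.*, (2,2):-1/OOX/XOX/X.O
[OOX/XOX/XO.] X move#3: (2,2):+1/OOX/XOX/XOX*
[OOX/XOX/XOX] end (terminal -1, O#4); searched OOX/.OX/X.. to 12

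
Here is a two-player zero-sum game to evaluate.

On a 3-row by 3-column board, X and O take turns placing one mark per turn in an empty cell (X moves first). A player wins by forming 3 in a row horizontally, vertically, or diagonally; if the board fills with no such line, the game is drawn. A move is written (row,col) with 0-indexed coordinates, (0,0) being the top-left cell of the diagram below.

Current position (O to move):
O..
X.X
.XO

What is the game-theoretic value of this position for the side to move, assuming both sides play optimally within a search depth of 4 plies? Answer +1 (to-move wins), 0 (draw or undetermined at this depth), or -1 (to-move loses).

value(O../X.X/.XO, O) = +1

ply 1, O at O../X.X/.XO | (0,1)=-1→OO./X.X/.XO; (0,2)=-1→O.O/X.X/.XO; (1,1)=+1→O../XOX/.XO*; (2,0)=-1→O../X.X/OXO
ply 2: O../XOX/.XO is terminal -1 (X); from O../X.X/.XO depth 4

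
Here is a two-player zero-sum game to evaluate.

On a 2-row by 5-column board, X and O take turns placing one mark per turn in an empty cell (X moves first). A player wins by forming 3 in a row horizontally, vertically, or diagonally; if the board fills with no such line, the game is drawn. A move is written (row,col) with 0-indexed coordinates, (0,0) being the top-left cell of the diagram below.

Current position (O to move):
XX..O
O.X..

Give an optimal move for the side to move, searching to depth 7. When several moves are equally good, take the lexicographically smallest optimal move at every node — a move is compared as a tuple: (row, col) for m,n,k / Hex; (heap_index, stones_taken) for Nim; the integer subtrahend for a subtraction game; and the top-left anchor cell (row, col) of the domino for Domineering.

O's best at [XX..O/O.X..]: (0,2)

p1 O@[XX..O/O.X..]: (0,2)[XXO.O/O.X..]+0* (0,3)[XX.OO/O.X..]-1 (1,1)[XX..O/OOX..]-1 (1,3)[XX..O/O.XO.]-1 (1,4)[XX..O/O.X.O]-1
p2 X@[XXO.O/O.X..]: (0,3)[XXOXO/O.X..]+0* (1,1)[XXO.O/OXX..]-1 (1,3)[XXO.O/O.XX.]-1 (1,4)[XXO.O/O.X.X]-1
p3 O@[XXOXO/O.X..]: (1,1)[XXOXO/OOX..]+0* (1,3)[XXOXO/O.XO.]+0 (1,4)[XXOXO/O.X.O]+0
p4 X@[XXOXO/OOX..]: (1,3)[XXOXO/OOXX.]+0* (1,4)[XXOXO/OOX.X]+0
p5 O@[XXOXO/OOXX.]: (1,4)[XXOXO/OOXXO]+0*
p6 X@[XXOXO/OOXXO] terminal +0; root [XX..O/O.X..] d7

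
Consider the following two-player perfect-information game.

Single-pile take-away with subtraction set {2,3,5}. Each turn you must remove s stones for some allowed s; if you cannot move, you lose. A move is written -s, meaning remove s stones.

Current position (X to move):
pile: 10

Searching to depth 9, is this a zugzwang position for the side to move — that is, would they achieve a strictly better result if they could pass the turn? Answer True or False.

ply 1, X at 10 | -2=+1→8*; -3=+1→7; -5=-1→5
ply 2, O at 8 | -2=-1→6*; -3=-1→5; -5=-1→3
ply 3, X at 6 | -2=-1→4; -3=-1→3; -5=+1→1*
ply 4: 1 is terminal -1 (O); from 10 depth 9
suppose X passes — search the same position with O to move:
pass> ply 1, O at 10 | -2=+1→8*; -3=+1→7; -5=-1→5
pass> ply 2, X at 8 | -2=-1→6*; -3=-1→5; -5=-1→3
pass> ply 3, O at 6 | -2=-1→4; -3=-1→3; -5=+1→1*
pass> ply 4: 1 is terminal -1 (X); from 10 depth 9
for X: play +1, pass -1

zugzwang(10, X) = False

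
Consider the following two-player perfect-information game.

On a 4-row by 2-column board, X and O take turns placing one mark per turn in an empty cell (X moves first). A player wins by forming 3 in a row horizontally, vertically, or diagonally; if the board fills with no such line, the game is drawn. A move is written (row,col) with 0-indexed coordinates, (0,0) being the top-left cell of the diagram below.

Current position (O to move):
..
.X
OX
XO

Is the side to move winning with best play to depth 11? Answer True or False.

[../.X/OX/XO] O move#1: (0,0):-1/O./.X/OX/XO, (0,1):+0/.O/.X/OX/XO*, (1,0):-1/../OX/OX/XO
[.O/.X/OX/XO] X move#2: (0,0):+0/XO/.X/OX/XO*, (1,0):+0/.O/XX/OX/XO
[XO/.X/OX/XO] O move#3: (1,0):+0/XO/OX/OX/XO*
[XO/OX/OX/XO] end (terminal +0, X#4); searched ../.X/OX/XO to 11

O winning at [../.X/OX/XO]: False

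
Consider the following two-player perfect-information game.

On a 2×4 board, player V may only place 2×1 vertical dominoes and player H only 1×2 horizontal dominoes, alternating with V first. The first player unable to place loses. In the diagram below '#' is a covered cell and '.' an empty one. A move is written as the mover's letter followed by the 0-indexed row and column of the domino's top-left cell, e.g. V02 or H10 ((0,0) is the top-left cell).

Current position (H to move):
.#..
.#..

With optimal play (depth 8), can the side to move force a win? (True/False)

H winning at [.#../.#..]: True

p1 H@[.#../.#..]: H02[.###/.#..]+1* H12[.#../.###]+1
p2 V@[.###/.#..]: V00[####/##..]-1*
p3 H@[####/##..]: H12[####/####]+1*
p4 V@[####/####] terminal -1; root [.#../.#..] d8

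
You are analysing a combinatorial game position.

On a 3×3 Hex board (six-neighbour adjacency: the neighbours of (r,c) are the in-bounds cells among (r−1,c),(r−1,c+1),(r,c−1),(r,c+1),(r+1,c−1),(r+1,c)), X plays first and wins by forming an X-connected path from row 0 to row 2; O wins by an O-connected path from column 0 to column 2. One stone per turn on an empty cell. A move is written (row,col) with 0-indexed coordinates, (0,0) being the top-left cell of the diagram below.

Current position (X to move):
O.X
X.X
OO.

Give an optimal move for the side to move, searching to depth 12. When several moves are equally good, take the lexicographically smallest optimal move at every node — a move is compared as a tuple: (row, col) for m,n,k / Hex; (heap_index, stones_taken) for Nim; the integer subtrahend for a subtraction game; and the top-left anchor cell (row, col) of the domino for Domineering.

X's best at [O.X/X.X/OO.]: (2,2)

ply 1, X at O.X/X.X/OO. | (0,1)=-1→OXX/X.X/OO.; (1,1)=-1→O.X/XXX/OO.; (2,2)=+1→O.X/X.X/OOX*
ply 2: O.X/X.X/OOX is terminal -1 (O); from O.X/X.X/OO. depth 12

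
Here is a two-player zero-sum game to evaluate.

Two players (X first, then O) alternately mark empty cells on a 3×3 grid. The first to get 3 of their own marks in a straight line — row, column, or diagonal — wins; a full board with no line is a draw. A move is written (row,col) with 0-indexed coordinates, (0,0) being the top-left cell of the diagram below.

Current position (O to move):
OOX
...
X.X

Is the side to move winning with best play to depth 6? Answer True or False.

O winning at [OOX/.../X.X]: False

ply 1, O at OOX/.../X.X | (1,0)=-1→OOX/O../X.X*; (1,1)=-1→OOX/.O./X.X; (1,2)=-1→OOX/..O/X.X; (2,1)=-1→OOX/.../XOX
ply 2, X at OOX/O../X.X | (1,1)=+1→OOX/OX./X.X*; (1,2)=+1→OOX/O.X/X.X; (2,1)=+1→OOX/O../XXX
ply 3: OOX/OX./X.X is terminal -1 (O); from OOX/.../X.X depth 6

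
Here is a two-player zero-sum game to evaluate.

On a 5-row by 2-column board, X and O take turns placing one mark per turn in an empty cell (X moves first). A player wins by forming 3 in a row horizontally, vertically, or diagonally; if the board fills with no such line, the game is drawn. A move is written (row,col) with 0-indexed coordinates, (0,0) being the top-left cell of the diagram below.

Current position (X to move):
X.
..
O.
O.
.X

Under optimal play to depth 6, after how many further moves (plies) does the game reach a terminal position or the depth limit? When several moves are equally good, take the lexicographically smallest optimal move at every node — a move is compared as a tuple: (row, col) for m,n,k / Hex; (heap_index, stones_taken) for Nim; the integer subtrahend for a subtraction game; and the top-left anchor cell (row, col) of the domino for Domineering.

p1 X@[X./../O./O./.X]: (0,1)[XX/../O./O./.X]-1* (1,0)[X./X./O./O./.X]-1 (1,1)[X./.X/O./O./.X]-1 (2,1)[X./../OX/O./.X]-1 (3,1)[X./../O./OX/.X]-1 (4,0)[X./../O./O./XX]-1
p2 O@[XX/../O./O./.X]: (1,0)[XX/O./O./O./.X]+1* (1,1)[XX/.O/O./O./.X]+1 (2,1)[XX/../OO/O./.X]+1 (3,1)[XX/../O./OO/.X]+1 (4,0)[XX/../O./O./OX]+1
p3 X@[XX/O./O./O./.X] terminal -1; root [X./../O./O./.X] d6

PV length from [X./../O./O./.X]: 2 plies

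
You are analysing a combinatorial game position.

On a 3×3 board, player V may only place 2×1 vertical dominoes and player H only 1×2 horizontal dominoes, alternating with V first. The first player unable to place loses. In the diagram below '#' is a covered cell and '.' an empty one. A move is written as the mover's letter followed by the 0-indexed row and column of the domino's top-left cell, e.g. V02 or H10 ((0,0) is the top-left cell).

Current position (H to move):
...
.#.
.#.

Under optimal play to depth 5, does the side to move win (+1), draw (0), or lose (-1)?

value(.../.#./.#., H) = -1

p1 H@[.../.#./.#.]: H00[##./.#./.#.]-1* H01[.##/.#./.#.]-1
p2 V@[##./.#./.#.]: V02[###/.##/.#.]+1* V10[##./##./##.]+1 V12[##./.##/.##]+1
p3 H@[###/.##/.#.] terminal -1; root [.../.#./.#.] d5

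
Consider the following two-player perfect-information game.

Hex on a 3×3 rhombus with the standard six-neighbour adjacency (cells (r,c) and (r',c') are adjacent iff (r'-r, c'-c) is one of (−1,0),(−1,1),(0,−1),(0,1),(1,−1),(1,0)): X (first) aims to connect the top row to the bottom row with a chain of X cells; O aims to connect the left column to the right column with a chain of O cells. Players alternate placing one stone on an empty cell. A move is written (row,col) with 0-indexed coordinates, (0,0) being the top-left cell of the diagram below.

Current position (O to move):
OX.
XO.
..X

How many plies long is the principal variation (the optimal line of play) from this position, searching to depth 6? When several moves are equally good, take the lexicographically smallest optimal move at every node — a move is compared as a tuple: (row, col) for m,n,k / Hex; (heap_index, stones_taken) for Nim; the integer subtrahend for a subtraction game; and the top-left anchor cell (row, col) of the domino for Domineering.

[OX./XO./..X] O move#1: (0,2):-1/OXO/XO./..X, (1,2):-1/OX./XOO/..X, (2,0):+1/OX./XO./O.X*, (2,1):-1/OX./XO./.OX
[OX./XO./O.X] X move#2: (0,2):-1/OXX/XO./O.X*, (1,2):-1/OX./XOX/O.X, (2,1):-1/OX./XO./OXX
[OXX/XO./O.X] O move#3: (1,2):+1/OXX/XOO/O.X*, (2,1):-1/OXX/XO./OOX
[OXX/XOO/O.X] end (terminal -1, X#4); searched OX./XO./..X to 6

PV length from [OX./XO./..X]: 3 plies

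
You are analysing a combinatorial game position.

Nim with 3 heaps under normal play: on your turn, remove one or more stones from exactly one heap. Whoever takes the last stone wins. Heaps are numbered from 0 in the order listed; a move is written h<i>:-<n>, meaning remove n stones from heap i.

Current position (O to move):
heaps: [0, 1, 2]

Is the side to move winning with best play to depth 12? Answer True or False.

[(0,1,2)] O move#1: h1:-1:-1/(0,0,2), h2:-1:+1/(0,1,1)*, h2:-2:-1/(0,1,0)
[(0,1,1)] X move#2: h1:-1:-1/(0,0,1)*, h2:-1:-1/(0,1,0)
[(0,0,1)] O move#3: h2:-1:+1/(0,0,0)*
[(0,0,0)] end (terminal -1, X#4); searched (0,1,2) to 12

O winning at [(0,1,2)]: True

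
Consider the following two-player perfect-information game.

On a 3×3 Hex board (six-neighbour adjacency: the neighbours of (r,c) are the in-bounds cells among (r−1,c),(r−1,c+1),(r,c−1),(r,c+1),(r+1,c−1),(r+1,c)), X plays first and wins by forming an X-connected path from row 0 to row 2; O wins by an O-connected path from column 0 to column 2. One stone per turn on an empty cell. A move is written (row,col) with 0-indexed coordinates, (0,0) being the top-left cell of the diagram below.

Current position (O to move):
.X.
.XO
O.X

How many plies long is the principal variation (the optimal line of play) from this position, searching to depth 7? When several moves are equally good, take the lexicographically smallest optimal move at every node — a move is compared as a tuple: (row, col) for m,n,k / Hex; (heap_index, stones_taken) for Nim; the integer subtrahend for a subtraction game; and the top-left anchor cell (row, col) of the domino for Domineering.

p1 O@[.X./.XO/O.X]: (0,0)[OX./.XO/O.X]-1 (0,2)[.XO/.XO/O.X]-1 (1,0)[.X./OXO/O.X]-1 (2,1)[.X./.XO/OOX]+1*
p2 X@[.X./.XO/OOX] terminal -1; root [.X./.XO/O.X] d7

PV length from [.X./.XO/O.X]: 1 ply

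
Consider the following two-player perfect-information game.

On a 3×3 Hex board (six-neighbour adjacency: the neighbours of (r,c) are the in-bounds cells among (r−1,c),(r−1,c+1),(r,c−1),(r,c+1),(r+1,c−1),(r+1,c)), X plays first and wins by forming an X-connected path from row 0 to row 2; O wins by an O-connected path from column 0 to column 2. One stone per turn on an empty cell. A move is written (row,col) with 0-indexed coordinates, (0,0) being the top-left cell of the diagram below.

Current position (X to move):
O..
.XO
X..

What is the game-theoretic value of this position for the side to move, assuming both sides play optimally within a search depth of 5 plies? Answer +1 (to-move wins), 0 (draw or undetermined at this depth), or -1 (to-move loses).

value(O../.XO/X.., X) = +1

p1 X@[O../.XO/X..]: (0,1)[OX./.XO/X..]+1* (0,2)[O.X/.XO/X..]+1 (1,0)[O../XXO/X..]+1 (2,1)[O../.XO/XX.]+1 (2,2)[O../.XO/X.X]+1
p2 O@[OX./.XO/X..] terminal -1; root [O../.XO/X..] d5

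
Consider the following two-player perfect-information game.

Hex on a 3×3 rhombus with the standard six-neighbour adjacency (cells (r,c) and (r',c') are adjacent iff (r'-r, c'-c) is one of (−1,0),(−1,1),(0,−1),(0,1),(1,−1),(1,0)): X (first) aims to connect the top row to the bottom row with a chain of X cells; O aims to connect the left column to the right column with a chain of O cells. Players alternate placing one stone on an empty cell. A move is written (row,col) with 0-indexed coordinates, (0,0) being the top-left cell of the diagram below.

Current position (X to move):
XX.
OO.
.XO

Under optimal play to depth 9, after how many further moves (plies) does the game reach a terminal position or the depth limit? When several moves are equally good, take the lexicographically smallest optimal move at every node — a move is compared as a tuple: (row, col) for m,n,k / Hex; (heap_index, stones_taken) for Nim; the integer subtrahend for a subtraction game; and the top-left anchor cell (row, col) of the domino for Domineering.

PV length from [XX./OO./.XO]: 2 plies

ply 1, X at XX./OO./.XO | (0,2)=-1→XXX/OO./.XO*; (1,2)=-1→XX./OOX/.XO; (2,0)=-1→XX./OO./XXO
ply 2, O at XXX/OO./.XO | (1,2)=+1→XXX/OOO/.XO*; (2,0)=-1→XXX/OO./OXO
ply 3: XXX/OOO/.XO is terminal -1 (X); from XX./OO./.XO depth 9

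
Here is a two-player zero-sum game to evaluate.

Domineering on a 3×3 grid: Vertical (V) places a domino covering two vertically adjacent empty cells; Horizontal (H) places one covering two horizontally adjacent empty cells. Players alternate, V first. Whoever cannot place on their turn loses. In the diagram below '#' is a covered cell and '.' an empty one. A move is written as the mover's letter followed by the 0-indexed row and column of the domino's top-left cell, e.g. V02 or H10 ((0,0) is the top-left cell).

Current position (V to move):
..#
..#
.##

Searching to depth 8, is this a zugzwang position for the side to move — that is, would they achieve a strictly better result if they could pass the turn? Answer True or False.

p1 V@[..#/..#/.##]: V00[#.#/#.#/.##]+1* V01[.##/.##/.##]+1 V10[..#/#.#/###]-1
p2 H@[#.#/#.#/.##] terminal -1; root [..#/..#/.##] d8
pass branch (H moves first from the same position):
  | p1 H@[..#/..#/.##]: H00[###/..#/.##]-1 H10[..#/###/.##]+1*
  | p2 V@[..#/###/.##] terminal -1; root [..#/..#/.##] d8
V moving scores +1; V passing scores -1

zugzwang(..#/..#/.##, V) = False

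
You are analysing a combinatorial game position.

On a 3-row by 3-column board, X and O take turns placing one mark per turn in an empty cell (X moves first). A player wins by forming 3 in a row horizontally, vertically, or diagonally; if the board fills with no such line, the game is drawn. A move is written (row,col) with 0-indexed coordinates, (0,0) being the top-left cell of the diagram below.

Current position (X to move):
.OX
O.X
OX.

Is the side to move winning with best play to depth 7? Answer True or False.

ply 1, X at .OX/O.X/OX. | (0,0)=+0→XOX/O.X/OX.; (1,1)=-1→.OX/OXX/OX.; (2,2)=+1→.OX/O.X/OXX*
ply 2: .OX/O.X/OXX is terminal -1 (O); from .OX/O.X/OX. depth 7

X winning at [.OX/O.X/OX.]: True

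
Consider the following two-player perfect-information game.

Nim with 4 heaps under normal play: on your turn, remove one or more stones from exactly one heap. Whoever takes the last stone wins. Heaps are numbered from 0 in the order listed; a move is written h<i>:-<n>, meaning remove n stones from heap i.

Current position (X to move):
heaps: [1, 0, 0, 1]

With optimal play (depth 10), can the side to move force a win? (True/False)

X winning at [(1,0,0,1)]: False

p1 X@[(1,0,0,1)]: h0:-1[(0,0,0,1)]-1* h3:-1[(1,0,0,0)]-1
p2 O@[(0,0,0,1)]: h3:-1[(0,0,0,0)]+1*
p3 X@[(0,0,0,0)] terminal -1; root [(1,0,0,1)] d10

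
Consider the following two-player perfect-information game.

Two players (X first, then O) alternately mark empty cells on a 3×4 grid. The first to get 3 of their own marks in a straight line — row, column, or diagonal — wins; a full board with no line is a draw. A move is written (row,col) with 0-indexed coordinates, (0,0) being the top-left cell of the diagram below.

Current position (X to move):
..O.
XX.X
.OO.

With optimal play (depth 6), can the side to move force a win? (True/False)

X winning at [..O./XX.X/.OO.]: True

[..O./XX.X/.OO.] X move#1: (0,0):-1/X.O./XX.X/.OO., (0,1):-1/.XO./XX.X/.OO., (0,3):-1/..OX/XX.X/.OO., (1,2):+1/..O./XXXX/.OO.*, (2,0):-1/..O./XX.X/XOO., (2,3):-1/..O./XX.X/.OOX
[..O./XXXX/.OO.] end (terminal -1, O#2); searched ..O./XX.X/.OO. to 6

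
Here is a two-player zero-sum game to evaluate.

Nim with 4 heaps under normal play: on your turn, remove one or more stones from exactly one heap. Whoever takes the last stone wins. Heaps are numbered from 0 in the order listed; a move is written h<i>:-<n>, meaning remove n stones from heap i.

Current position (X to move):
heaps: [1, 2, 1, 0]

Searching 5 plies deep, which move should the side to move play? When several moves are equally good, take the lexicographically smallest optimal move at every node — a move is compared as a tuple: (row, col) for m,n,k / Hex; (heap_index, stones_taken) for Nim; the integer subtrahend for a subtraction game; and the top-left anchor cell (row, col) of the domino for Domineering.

X's best at [(1,2,1,0)]: h1:-2

[(1,2,1,0)] X move#1: h0:-1:-1/(0,2,1,0), h1:-1:-1/(1,1,1,0), h1:-2:+1/(1,0,1,0)*, h2:-1:-1/(1,2,0,0)
[(1,0,1,0)] O move#2: h0:-1:-1/(0,0,1,0)*, h2:-1:-1/(1,0,0,0)
[(0,0,1,0)] X move#3: h2:-1:+1/(0,0,0,0)*
[(0,0,0,0)] end (terminal -1, O#4); searched (1,2,1,0) to 5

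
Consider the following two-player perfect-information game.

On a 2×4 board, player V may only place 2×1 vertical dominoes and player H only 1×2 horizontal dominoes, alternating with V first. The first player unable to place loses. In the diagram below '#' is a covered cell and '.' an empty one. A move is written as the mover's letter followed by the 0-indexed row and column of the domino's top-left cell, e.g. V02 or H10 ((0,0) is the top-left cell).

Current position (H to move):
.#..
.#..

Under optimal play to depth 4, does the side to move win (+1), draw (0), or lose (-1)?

value(.#../.#.., H) = +1

p1 H@[.#../.#..]: H02[.###/.#..]+1* H12[.#../.###]+1
p2 V@[.###/.#..]: V00[####/##..]-1*
p3 H@[####/##..]: H12[####/####]+1*
p4 V@[####/####] terminal -1; root [.#../.#..] d4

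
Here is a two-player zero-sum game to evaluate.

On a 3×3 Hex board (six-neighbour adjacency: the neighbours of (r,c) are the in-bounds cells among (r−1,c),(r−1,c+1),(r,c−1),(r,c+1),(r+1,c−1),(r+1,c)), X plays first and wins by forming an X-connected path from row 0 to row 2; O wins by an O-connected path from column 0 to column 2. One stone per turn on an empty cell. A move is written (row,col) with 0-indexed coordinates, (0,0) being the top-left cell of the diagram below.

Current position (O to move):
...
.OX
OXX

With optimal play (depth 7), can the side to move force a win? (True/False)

O winning at [.../.OX/OXX]: True

[.../.OX/OXX] O move#1: (0,0):-1/O../.OX/OXX, (0,1):-1/.O./.OX/OXX, (0,2):+1/..O/.OX/OXX*, (1,0):-1/.../OOX/OXX
[..O/.OX/OXX] end (terminal -1, X#2); searched .../.OX/OXX to 7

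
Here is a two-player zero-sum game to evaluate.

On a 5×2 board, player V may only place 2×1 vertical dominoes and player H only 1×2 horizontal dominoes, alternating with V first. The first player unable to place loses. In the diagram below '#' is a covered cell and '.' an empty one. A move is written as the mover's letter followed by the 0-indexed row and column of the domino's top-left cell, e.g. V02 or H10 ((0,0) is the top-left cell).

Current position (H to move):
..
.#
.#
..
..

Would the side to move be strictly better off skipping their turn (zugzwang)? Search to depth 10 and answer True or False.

ply 1, H at ../.#/.#/../.. | H00=-1→##/.#/.#/../..; H30=+1→../.#/.#/##/..*; H40=+1→../.#/.#/../##
ply 2, V at ../.#/.#/##/.. | V00=-1→#./##/.#/##/..*; V10=-1→../##/##/##/..
ply 3, H at #./##/.#/##/.. | H40=+1→#./##/.#/##/##*
ply 4: #./##/.#/##/## is terminal -1 (V); from ../.#/.#/../.. depth 10
if H skipped the turn, V would face:
~ ply 1, V at ../.#/.#/../.. | V00=-1→#./##/.#/../..; V10=-1→../##/##/../..; V20=+1→../.#/##/#./..*; V30=+1→../.#/.#/#./#.; V31=+1→../.#/.#/.#/.#
~ ply 2, H at ../.#/##/#./.. | H00=-1→##/.#/##/#./..*; H40=-1→../.#/##/#./##
~ ply 3, V at ##/.#/##/#./.. | V31=+1→##/.#/##/##/.#*
~ ply 4: ##/.#/##/##/.# is terminal -1 (H); from ../.#/.#/../.. depth 10
compare (H): move=+1 vs pass=-1

zugzwang(../.#/.#/../.., H) = False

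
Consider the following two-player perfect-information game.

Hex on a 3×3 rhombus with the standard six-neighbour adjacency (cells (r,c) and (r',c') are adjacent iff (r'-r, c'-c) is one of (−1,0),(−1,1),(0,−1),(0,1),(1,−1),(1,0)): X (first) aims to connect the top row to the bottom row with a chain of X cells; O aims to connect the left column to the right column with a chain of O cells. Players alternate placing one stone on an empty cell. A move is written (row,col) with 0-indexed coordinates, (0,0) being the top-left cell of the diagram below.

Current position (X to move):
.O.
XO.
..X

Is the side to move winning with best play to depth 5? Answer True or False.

X winning at [.O./XO./..X]: False

ply 1, X at .O./XO./..X | (0,0)=-1→XO./XO./..X*; (0,2)=-1→.OX/XO./..X; (1,2)=-1→.O./XOX/..X; (2,0)=-1→.O./XO./X.X; (2,1)=-1→.O./XO./.XX
ply 2, O at XO./XO./..X | (0,2)=-1→XOO/XO./..X; (1,2)=-1→XO./XOO/..X; (2,0)=+1→XO./XO./O.X*; (2,1)=-1→XO./XO./.OX
ply 3, X at XO./XO./O.X | (0,2)=-1→XOX/XO./O.X*; (1,2)=-1→XO./XOX/O.X; (2,1)=-1→XO./XO./OXX
ply 4, O at XOX/XO./O.X | (1,2)=+1→XOX/XOO/O.X*; (2,1)=-1→XOX/XO./OOX
ply 5: XOX/XOO/O.X is terminal -1 (X); from .O./XO./..X depth 5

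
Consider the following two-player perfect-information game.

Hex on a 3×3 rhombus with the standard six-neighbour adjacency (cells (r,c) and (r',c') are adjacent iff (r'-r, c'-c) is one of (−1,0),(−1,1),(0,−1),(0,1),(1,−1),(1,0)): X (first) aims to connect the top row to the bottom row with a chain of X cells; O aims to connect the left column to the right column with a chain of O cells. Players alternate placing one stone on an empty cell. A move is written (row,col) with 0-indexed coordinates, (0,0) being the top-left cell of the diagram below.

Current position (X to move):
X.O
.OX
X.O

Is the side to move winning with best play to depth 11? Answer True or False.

[X.O/.OX/X.O] X move#1: (0,1):-1/XXO/.OX/X.O, (1,0):+1/X.O/XOX/X.O*, (2,1):-1/X.O/.OX/XXO
[X.O/XOX/X.O] end (terminal -1, O#2); searched X.O/.OX/X.O to 11

X winning at [X.O/.OX/X.O]: True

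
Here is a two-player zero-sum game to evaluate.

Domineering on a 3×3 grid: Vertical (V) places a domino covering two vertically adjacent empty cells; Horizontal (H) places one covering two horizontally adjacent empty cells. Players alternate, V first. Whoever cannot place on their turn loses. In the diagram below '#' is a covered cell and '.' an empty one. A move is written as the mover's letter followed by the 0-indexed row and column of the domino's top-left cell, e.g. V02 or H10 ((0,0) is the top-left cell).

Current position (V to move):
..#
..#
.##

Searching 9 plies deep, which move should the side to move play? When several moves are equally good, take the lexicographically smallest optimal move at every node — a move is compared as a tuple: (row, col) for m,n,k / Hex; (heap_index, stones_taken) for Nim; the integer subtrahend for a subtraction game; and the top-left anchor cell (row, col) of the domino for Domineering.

[..#/..#/.##] V move#1: V00:+1/#.#/#.#/.##*, V01:+1/.##/.##/.##, V10:-1/..#/#.#/###
[#.#/#.#/.##] end (terminal -1, H#2); searched ..#/..#/.## to 9

V's best at [..#/..#/.##]: V00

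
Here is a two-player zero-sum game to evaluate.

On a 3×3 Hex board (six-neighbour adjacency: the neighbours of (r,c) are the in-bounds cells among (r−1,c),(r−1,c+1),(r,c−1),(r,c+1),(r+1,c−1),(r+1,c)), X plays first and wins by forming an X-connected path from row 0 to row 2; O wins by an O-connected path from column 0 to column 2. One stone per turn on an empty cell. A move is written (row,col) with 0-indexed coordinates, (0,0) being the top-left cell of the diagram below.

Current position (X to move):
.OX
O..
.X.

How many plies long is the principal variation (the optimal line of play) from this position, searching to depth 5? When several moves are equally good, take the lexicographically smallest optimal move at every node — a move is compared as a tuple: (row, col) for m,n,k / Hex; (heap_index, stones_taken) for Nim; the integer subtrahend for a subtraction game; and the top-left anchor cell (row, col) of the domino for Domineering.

PV length from [.OX/O../.X.]: 3 plies

p1 X@[.OX/O../.X.]: (0,0)[XOX/O../.X.]+1* (1,1)[.OX/OX./.X.]+1 (1,2)[.OX/O.X/.X.]+1 (2,0)[.OX/O../XX.]+1 (2,2)[.OX/O../.XX]+1
p2 O@[XOX/O../.X.]: (1,1)[XOX/OO./.X.]-1* (1,2)[XOX/O.O/.X.]-1 (2,0)[XOX/O../OX.]-1 (2,2)[XOX/O../.XO]-1
p3 X@[XOX/OO./.X.]: (1,2)[XOX/OOX/.X.]+1* (2,0)[XOX/OO./XX.]-1 (2,2)[XOX/OO./.XX]-1
p4 O@[XOX/OOX/.X.] terminal -1; root [.OX/O../.X.] d5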